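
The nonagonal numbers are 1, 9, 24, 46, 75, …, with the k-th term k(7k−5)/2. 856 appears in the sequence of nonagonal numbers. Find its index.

Set n(7n−5)/2 = 856, giving 7n² − 5n − 1712 = 0.
So n = (5 + 219) / 14 = 224/14 = 16.
Check: 16·(7·16 − 5)/2 = 856. ✓

16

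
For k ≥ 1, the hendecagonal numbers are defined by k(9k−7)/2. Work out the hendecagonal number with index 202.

182911

202·(9·202 − 7)/2 = 202·1811/2 = 182911.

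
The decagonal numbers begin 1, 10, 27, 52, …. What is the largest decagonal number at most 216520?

Solve n(4n−3) ≤ 216520 for integer n.
n = 233 gives 216457 ≤ 216520, while n = 234 gives 218322 > 216520; so the answer is 216457.

216457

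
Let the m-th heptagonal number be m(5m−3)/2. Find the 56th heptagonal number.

7756

The 56th heptagonal number is n(5n−3)/2 with n = 56.
56·(5·56 − 3)/2 = 56·277/2 = 7756.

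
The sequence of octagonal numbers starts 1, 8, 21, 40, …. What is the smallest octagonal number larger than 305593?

Solve n(3n−2) > 305593 for integer n.
The largest n with value ≤ 305593 is 319 (since 304645 ≤ 305593 < 306560), so the first above is n = 320, value 306560.

306560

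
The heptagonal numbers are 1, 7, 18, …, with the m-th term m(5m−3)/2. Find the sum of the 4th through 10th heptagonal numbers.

854

Σ i(5i−3)/2 = (5Σi² − 3Σi) / 2 over i = 4..10.
Σi = 55 − 6 = 49 and Σi² = 385 − 14 = 371.
(5·371 − 3·49) / 2 = 1708/2 = 854.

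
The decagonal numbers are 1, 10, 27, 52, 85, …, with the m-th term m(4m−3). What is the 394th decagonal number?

619762

The 394th decagonal number is n(4n−3) with n = 394.
394·(4·394 − 3) = 394·1573 = 619762.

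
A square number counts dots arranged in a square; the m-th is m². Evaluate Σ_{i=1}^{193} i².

2415009

Σ_{i=1}^{193} i² = 193·194·387/6 = 2415009.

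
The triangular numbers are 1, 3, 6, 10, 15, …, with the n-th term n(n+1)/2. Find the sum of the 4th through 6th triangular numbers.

Σ i(i+1)/2 = (Σi² + Σi) / 2 over i = 4..6.
Σi = 21 − 6 = 15 and Σi² = 91 − 14 = 77.
(1·77 + 1·15) / 2 = 92/2 = 46.

46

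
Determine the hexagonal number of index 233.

108345

The 233rd hexagonal number is n(2n−1) with n = 233.
233·(2·233 − 1) = 233·465 = 108345.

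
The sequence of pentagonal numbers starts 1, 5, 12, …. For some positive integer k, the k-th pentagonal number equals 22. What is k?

4

Set n(3n−1)/2 = 22, giving 3n² − n − 44 = 0.
So n = (1 + 23) / 6 = 24/6 = 4.
Check: 4·(3·4 − 1)/2 = 22. ✓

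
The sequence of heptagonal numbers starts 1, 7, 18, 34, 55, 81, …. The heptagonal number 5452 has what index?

47

Set n(5n−3)/2 = 5452, giving 5n² − 3n − 10904 = 0.
The discriminant is 9 + 40·5452 = 218089, and √218089 = 467.
So n = (3 + 467) / 10 = 470/10 = 47.
Check: 47·(5·47 − 3)/2 = 5452. ✓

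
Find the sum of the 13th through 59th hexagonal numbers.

Σ i(2i−1) = 2Σi² − Σi over i = 13..59.
Σi = 1770 − 78 = 1692 and Σi² = 70210 − 650 = 69560.
2·69560 − 1·1692 = 137428.

137428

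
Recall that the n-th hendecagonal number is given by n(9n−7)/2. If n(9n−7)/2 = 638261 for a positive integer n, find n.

Set n(9n−7)/2 = 638261, giving 9n² − 7n − 1276522 = 0.
So n = (7 + 6779) / 18 = 6786/18 = 377.

377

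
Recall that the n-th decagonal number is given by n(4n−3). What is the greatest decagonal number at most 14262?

14220

Solve n(4n−3) ≤ 14262 for integer n.
n = 60 gives 14220 ≤ 14262, while n = 61 gives 14701 > 14262; so the answer is 14220.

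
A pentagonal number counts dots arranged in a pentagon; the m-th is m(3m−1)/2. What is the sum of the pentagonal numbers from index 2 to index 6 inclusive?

Σ i(3i−1)/2 = (3Σi² − Σi) / 2 over i = 2..6.
Σi = 21 − 1 = 20 and Σi² = 91 − 1 = 90.
(3·90 − 1·20) / 2 = 250/2 = 125.

125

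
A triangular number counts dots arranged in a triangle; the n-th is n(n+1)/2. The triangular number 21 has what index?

6

Set n(n+1)/2 = 21, giving n² + n − 42 = 0.
The discriminant is 1 + 8·21 = 169, and √169 = 13.
So n = (-1 + 13) / 2 = 12/2 = 6.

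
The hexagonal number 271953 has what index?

Set n(2n−1) = 271953, giving 2n² − n − 271953 = 0.
The discriminant is 1 + 8·271953 = 2175625, and √2175625 = 1475.
So n = (1 + 1475) / 4 = 1476/4 = 369.

369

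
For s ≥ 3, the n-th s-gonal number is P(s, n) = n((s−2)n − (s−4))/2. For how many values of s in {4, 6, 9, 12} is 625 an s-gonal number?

1

s = 4: P(4, 25) = 625. ✓
s = 6: P(6, 17) = 561 and P(6, 18) = 630; 625 is not s-gonal.
s = 9: P(9, 13) = 559 and P(9, 14) = 651; 625 is not s-gonal.
s = 12: P(12, 11) = 561 and P(12, 12) = 672; 625 is not s-gonal.
Hits: s ∈ {4} → 1.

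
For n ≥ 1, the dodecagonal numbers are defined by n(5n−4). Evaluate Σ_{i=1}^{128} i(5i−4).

3503296

Σ i(5i−4) = 5Σi² − 4Σi over i = 1..128.
Σi = 8256 and Σi² = 707264.
5·707264 − 4·8256 = 3503296.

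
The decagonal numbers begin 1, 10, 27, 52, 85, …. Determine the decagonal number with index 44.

7612

The 44th decagonal number is n(4n−3) with n = 44.
44·(4·44 − 3) = 44·173 = 7612.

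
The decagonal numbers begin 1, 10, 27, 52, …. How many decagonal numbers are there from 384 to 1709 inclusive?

The n-th decagonal number is n(4n−3).
Smallest index with value ≥ 384: n = 11 (giving 451).
Largest index with value ≤ 1709: n = 21 (giving 1701).
Indices 11 through 21: 11 terms.

11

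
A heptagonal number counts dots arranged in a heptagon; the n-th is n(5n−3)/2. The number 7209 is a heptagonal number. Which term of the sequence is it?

54

Set n(5n−3)/2 = 7209, giving 5n² − 3n − 14418 = 0.
The discriminant is 9 + 40·7209 = 288369, and √288369 = 537.
So n = (3 + 537) / 10 = 540/10 = 54.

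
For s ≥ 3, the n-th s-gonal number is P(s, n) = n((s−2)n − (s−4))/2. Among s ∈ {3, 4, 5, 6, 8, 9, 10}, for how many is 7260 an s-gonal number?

s = 3: P(3, 120) = 7260. ✓
s = 4: P(4, 85) = 7225 and P(4, 86) = 7396; 7260 is not s-gonal.
s = 5: P(5, 69) = 7107 and P(5, 70) = 7315; 7260 is not s-gonal.
s = 6: P(6, 60) = 7140 and P(6, 61) = 7381; 7260 is not s-gonal.
s = 8: P(8, 49) = 7105 and P(8, 50) = 7400; 7260 is not s-gonal.
s = 9: P(9, 45) = 6975 and P(9, 46) = 7291; 7260 is not s-gonal.
s = 10: P(10, 42) = 6930 and P(10, 43) = 7267; 7260 is not s-gonal.
Hits: s ∈ {3} → 1.

1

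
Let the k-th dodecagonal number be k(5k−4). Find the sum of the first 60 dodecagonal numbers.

Σ i(5i−4) = 5Σi² − 4Σi over i = 1..60.
Σi = 1830 and Σi² = 73810.
5·73810 − 4·1830 = 361730.

361730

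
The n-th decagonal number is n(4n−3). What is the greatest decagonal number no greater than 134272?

133407

Solve n(4n−3) ≤ 134272 for integer n.
n = 183 gives 133407 ≤ 134272, while n = 184 gives 134872 > 134272; so the answer is 133407.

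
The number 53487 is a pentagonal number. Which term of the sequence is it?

189

Set n(3n−1)/2 = 53487, giving 3n² − n − 106974 = 0.
The discriminant is 1 + 24·53487 = 1283689, and √1283689 = 1133.
So n = (1 + 1133) / 6 = 1134/6 = 189.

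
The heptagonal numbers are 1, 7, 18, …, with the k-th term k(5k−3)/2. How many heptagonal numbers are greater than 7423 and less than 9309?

The n-th heptagonal number is n(5n−3)/2.
Smallest index with value > 7423: n = 55 (giving 7480).
Largest index with value < 9309: n = 61 (giving 9211).
Indices 55 through 61: 7 terms.

7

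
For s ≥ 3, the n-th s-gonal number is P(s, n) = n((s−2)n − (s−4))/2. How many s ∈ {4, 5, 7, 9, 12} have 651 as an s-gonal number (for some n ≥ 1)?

s = 4: P(4, 25) = 625 and P(4, 26) = 676; 651 is not s-gonal.
s = 5: P(5, 21) = 651. ✓
s = 7: P(7, 16) = 616 and P(7, 17) = 697; 651 is not s-gonal.
s = 9: P(9, 14) = 651. ✓
s = 12: P(12, 11) = 561 and P(12, 12) = 672; 651 is not s-gonal.
Hits: s ∈ {5, 9} → 2.

2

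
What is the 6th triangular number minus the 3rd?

15

6·7/2 = 21 and 3·4/2 = 6.
Difference: 21 − 6 = 15.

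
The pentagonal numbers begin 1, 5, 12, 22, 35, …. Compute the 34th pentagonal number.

1717

34·(3·34 − 1)/2 = 34·101/2 = 1717.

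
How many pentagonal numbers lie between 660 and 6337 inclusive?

The n-th pentagonal number is n(3n−1)/2.
Smallest index with value ≥ 660: n = 22 (giving 715).
Largest index with value ≤ 6337: n = 65 (giving 6305).
Indices 22 through 65: 44 terms.

44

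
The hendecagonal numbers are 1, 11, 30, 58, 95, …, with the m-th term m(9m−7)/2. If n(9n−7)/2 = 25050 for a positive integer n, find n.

Set n(9n−7)/2 = 25050, giving 9n² − 7n − 50100 = 0.
The discriminant is 49 + 72·25050 = 1803649, and √1803649 = 1343.
So n = (7 + 1343) / 18 = 1350/18 = 75.
Check: 75·(9·75 − 7)/2 = 25050. ✓

75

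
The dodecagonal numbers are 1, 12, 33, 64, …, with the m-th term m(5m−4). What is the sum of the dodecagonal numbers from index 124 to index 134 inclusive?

910129

Σ i(5i−4) = 5Σi² − 4Σi over i = 124..134.
Σi = 9045 − 7626 = 1419 and Σi² = 811035 − 627874 = 183161.
5·183161 − 4·1419 = 910129.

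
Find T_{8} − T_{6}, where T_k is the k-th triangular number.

15

8·9/2 = 36 and 6·7/2 = 21.
Difference: 36 − 21 = 15.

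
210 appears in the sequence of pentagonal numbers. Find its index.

12

Set n(3n−1)/2 = 210, giving 3n² − n − 420 = 0.
The discriminant is 1 + 24·210 = 5041, and √5041 = 71.
So n = (1 + 71) / 6 = 72/6 = 12.
Check: 12·(3·12 − 1)/2 = 210. ✓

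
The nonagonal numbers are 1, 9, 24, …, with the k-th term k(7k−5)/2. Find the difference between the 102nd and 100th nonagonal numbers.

1409

102·(7·102 − 5)/2 = 36159 and 100·(7·100 − 5)/2 = 34750.
Difference: 36159 − 34750 = 1409.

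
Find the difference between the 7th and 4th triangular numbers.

18

7·8/2 = 28 and 4·5/2 = 10.
Difference: 28 − 10 = 18.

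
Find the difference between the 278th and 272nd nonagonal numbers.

278·(7·278 − 5)/2 = 269799 and 272·(7·272 − 5)/2 = 258264.
Difference: 269799 − 258264 = 11535.

11535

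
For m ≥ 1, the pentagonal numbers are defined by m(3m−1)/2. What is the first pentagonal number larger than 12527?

Solve n(3n−1)/2 > 12527 for integer n.
The largest n with value ≤ 12527 is 91 (since 12376 ≤ 12527 < 12650), so the first above is n = 92, value 12650.

12650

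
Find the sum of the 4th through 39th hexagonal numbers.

Σ i(2i−1) = 2Σi² − Σi over i = 4..39.
Σi = 780 − 6 = 774 and Σi² = 20540 − 14 = 20526.
2·20526 − 1·774 = 40278.

40278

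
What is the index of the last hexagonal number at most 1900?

Solve n(2n−1) ≤ 1900 for integer n.
n = 31 gives 1891 ≤ 1900, while n = 32 gives 2016 > 1900; so the answer is index 31.

31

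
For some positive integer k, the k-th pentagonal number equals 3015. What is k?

45

Set n(3n−1)/2 = 3015, giving 3n² − n − 6030 = 0.
So n = (1 + 269) / 6 = 270/6 = 45.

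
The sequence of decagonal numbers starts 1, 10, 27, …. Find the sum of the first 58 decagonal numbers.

Σ i(4i−3) = 4Σi² − 3Σi over i = 1..58.
Σi = 1711 and Σi² = 66729.
4·66729 − 3·1711 = 261783.

261783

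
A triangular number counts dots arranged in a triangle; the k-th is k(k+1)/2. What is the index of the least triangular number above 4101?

Solve n(n+1)/2 > 4101 for integer n.
The largest n with value ≤ 4101 is 90 (since 4095 ≤ 4101 < 4186), so the first above is n = 91, value 4186.

91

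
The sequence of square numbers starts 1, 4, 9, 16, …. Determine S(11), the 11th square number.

11² = 121.

121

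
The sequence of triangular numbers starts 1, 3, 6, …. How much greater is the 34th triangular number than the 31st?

34·35/2 = 595 and 31·32/2 = 496.
Difference: 595 − 496 = 99.

99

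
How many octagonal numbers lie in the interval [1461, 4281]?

16

The n-th octagonal number is n(3n−2).
Smallest index with value ≥ 1461: n = 23 (giving 1541).
Largest index with value ≤ 4281: n = 38 (giving 4256).
Indices 23 through 38: 16 terms.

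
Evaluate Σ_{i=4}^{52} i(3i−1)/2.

Σ i(3i−1)/2 = (3Σi² − Σi) / 2 over i = 4..52.
Σi = 1378 − 6 = 1372 and Σi² = 48230 − 14 = 48216.
(3·48216 − 1·1372) / 2 = 143276/2 = 71638.

71638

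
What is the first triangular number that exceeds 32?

36

Solve n(n+1)/2 > 32 for integer n.
The largest n with value ≤ 32 is 7 (since 28 ≤ 32 < 36), so the first above is n = 8, value 36.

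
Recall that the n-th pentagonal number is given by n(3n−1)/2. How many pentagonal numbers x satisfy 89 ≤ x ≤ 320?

The n-th pentagonal number is n(3n−1)/2.
Smallest index with value ≥ 89: n = 8 (giving 92).
Largest index with value ≤ 320: n = 14 (giving 287).
Indices 8 through 14: 7 terms.

7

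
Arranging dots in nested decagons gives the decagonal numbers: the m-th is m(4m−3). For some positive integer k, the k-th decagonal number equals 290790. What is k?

270

Set n(4n−3) = 290790, giving 4n² − 3n − 290790 = 0.
The discriminant is 9 + 16·290790 = 4652649, and √4652649 = 2157.
So n = (3 + 2157) / 8 = 2160/8 = 270.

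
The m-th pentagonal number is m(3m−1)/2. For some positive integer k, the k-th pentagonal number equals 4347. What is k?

54

Set n(3n−1)/2 = 4347, giving 3n² − n − 8694 = 0.
So n = (1 + 323) / 6 = 324/6 = 54.
Check: 54·(3·54 − 1)/2 = 4347. ✓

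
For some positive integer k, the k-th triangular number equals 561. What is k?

33

Set n(n+1)/2 = 561, giving n² + n − 1122 = 0.
The discriminant is 1 + 8·561 = 4489, and √4489 = 67.
So n = (-1 + 67) / 2 = 66/2 = 33.
Check: 33·34/2 = 561. ✓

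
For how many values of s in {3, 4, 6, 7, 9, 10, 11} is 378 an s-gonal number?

2

s = 3: P(3, 27) = 378. ✓
s = 4: P(4, 19) = 361 and P(4, 20) = 400; 378 is not s-gonal.
s = 6: P(6, 14) = 378. ✓
s = 7: P(7, 12) = 342 and P(7, 13) = 403; 378 is not s-gonal.
s = 9: P(9, 10) = 325 and P(9, 11) = 396; 378 is not s-gonal.
s = 10: P(10, 10) = 370 and P(10, 11) = 451; 378 is not s-gonal.
s = 11: P(11, 9) = 333 and P(11, 10) = 415; 378 is not s-gonal.
Hits: s ∈ {3, 6} → 2.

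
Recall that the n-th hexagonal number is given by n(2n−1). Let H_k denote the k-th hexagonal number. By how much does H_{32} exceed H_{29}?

32·(2·32 − 1) = 2016 and 29·(2·29 − 1) = 1653.
Difference: 2016 − 1653 = 363.

363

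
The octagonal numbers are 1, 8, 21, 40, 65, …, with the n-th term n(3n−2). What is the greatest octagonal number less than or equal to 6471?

6256

Solve n(3n−2) ≤ 6471 for integer n.
n = 46 gives 6256 ≤ 6471, while n = 47 gives 6533 > 6471; so the answer is 6256.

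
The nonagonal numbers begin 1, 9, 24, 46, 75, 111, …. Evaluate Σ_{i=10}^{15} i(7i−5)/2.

Σ i(7i−5)/2 = (7Σi² − 5Σi) / 2 over i = 10..15.
Σi = 120 − 45 = 75 and Σi² = 1240 − 285 = 955.
(7·955 − 5·75) / 2 = 6310/2 = 3155.

3155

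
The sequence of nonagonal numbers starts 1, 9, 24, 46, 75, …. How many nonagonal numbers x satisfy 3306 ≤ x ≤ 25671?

The n-th nonagonal number is n(7n−5)/2.
Smallest index with value ≥ 3306: n = 32 (giving 3504).
Largest index with value ≤ 25671: n = 86 (giving 25671).
Indices 32 through 86: 55 terms.

55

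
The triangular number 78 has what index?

12

Set n(n+1)/2 = 78, giving n² + n − 156 = 0.
The discriminant is 1 + 8·78 = 625, and √625 = 25.
So n = (-1 + 25) / 2 = 24/2 = 12.
Check: 12·13/2 = 78. ✓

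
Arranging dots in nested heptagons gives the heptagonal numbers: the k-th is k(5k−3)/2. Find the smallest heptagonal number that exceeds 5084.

5221

Solve n(5n−3)/2 > 5084 for integer n.
The largest n with value ≤ 5084 is 45 (since 4995 ≤ 5084 < 5221), so the first above is n = 46, value 5221.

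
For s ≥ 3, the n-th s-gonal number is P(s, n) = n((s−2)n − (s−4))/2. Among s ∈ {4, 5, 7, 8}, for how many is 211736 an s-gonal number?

s = 4: P(4, 460) = 211600 and P(4, 461) = 212521; 211736 is not s-gonal.
s = 5: P(5, 375) = 210750 and P(5, 376) = 211876; 211736 is not s-gonal.
s = 7: P(7, 291) = 211266 and P(7, 292) = 212722; 211736 is not s-gonal.
s = 8: P(8, 266) = 211736. ✓
Hits: s ∈ {8} → 1.

1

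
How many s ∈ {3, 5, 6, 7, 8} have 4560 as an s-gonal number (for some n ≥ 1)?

2

s = 3: P(3, 95) = 4560. ✓
s = 5: P(5, 55) = 4510 and P(5, 56) = 4676; 4560 is not s-gonal.
s = 6: P(6, 48) = 4560. ✓
s = 7: P(7, 43) = 4558 and P(7, 44) = 4774; 4560 is not s-gonal.
s = 8: P(8, 39) = 4485 and P(8, 40) = 4720; 4560 is not s-gonal.
Hits: s ∈ {3, 6} → 2.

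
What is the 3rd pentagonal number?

12

The 3rd pentagonal number is n(3n−1)/2 with n = 3.
3·(3·3 − 1)/2 = 3·8/2 = 3·4 = 12.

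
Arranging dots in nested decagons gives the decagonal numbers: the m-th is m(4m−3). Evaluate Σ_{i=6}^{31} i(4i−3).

40001

Σ i(4i−3) = 4Σi² − 3Σi over i = 6..31.
Σi = 496 − 15 = 481 and Σi² = 10416 − 55 = 10361.
4·10361 − 3·481 = 40001.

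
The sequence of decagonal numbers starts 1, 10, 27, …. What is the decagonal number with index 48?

The 48th decagonal number is n(4n−3) with n = 48.
48·(4·48 − 3) = 48·189 = 9072.

9072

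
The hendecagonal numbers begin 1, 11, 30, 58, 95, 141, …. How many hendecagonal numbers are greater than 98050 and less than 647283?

The n-th hendecagonal number is n(9n−7)/2.
Smallest index with value > 98050: n = 149 (giving 99383).
Largest index with value < 647283: n = 379 (giving 645058).
Indices 149 through 379: 231 terms.

231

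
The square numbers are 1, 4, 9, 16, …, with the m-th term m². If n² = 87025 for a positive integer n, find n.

We need n² = 87025, so n = √87025 = 295.

295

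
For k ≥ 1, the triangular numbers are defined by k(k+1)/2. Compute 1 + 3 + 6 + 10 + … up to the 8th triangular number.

120

Σ i(i+1)/2 = (Σi² + Σi) / 2 over i = 1..8.
Σi = 36 and Σi² = 204.
(1·204 + 1·36) / 2 = 240/2 = 120.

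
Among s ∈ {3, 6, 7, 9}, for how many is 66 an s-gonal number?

s = 3: P(3, 11) = 66. ✓
s = 6: P(6, 6) = 66. ✓
s = 7: P(7, 5) = 55 and P(7, 6) = 81; 66 is not s-gonal.
s = 9: P(9, 4) = 46 and P(9, 5) = 75; 66 is not s-gonal.
Hits: s ∈ {3, 6} → 2.

2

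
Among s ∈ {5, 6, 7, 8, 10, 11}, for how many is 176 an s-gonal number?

2

s = 5: P(5, 11) = 176. ✓
s = 6: P(6, 9) = 153 and P(6, 10) = 190; 176 is not s-gonal.
s = 7: P(7, 8) = 148 and P(7, 9) = 189; 176 is not s-gonal.
s = 8: P(8, 8) = 176. ✓
s = 10: P(10, 7) = 175 and P(10, 8) = 232; 176 is not s-gonal.
s = 11: P(11, 6) = 141 and P(11, 7) = 196; 176 is not s-gonal.
Hits: s ∈ {5, 8} → 2.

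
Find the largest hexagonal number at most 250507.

Solve n(2n−1) ≤ 250507 for integer n.
n = 354 gives 250278 ≤ 250507, while n = 355 gives 251695 > 250507; so the answer is 250278.

250278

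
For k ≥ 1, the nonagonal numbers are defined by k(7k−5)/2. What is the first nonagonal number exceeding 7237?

7291

Solve n(7n−5)/2 > 7237 for integer n.
The largest n with value ≤ 7237 is 45 (since 6975 ≤ 7237 < 7291), so the first above is n = 46, value 7291.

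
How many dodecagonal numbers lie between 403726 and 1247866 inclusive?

215

The n-th dodecagonal number is n(5n−4).
Smallest index with value ≥ 403726: n = 285 (giving 404985).
Largest index with value ≤ 1247866: n = 499 (giving 1243009).
Indices 285 through 499: 215 terms.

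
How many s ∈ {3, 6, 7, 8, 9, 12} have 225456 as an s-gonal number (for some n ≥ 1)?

s = 3: P(3, 671) = 225456. ✓
s = 6: P(6, 336) = 225456. ✓
s = 7: P(7, 300) = 224550 and P(7, 301) = 226051; 225456 is not s-gonal.
s = 8: P(8, 274) = 224680 and P(8, 275) = 226325; 225456 is not s-gonal.
s = 9: P(9, 254) = 225171 and P(9, 255) = 226950; 225456 is not s-gonal.
s = 12: P(12, 212) = 223872 and P(12, 213) = 225993; 225456 is not s-gonal.
Hits: s ∈ {3, 6} → 2.

2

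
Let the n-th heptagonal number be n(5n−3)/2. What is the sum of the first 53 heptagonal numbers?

Σ i(5i−3)/2 = (5Σi² − 3Σi) / 2 over i = 1..53.
Σi = 1431 and Σi² = 51039.
(5·51039 − 3·1431) / 2 = 250902/2 = 125451.

125451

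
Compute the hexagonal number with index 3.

15

The 3rd hexagonal number is n(2n−1) with n = 3.
3·(2·3 − 1) = 3·5 = 15.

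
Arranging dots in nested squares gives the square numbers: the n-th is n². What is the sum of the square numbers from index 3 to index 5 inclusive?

Σ_{i=3}^{5} i² = 55 − 5 = 50.

50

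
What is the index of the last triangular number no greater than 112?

Solve n(n+1)/2 ≤ 112 for integer n.
n = 14 gives 105 ≤ 112, while n = 15 gives 120 > 112; so the answer is index 14.

14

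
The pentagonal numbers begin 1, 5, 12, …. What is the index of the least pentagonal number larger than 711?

Solve n(3n−1)/2 > 711 for integer n.
The largest n with value ≤ 711 is 21 (since 651 ≤ 711 < 715), so the first above is n = 22, value 715.

22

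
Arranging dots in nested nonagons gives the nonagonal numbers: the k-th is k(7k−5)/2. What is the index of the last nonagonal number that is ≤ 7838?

Solve n(7n−5)/2 ≤ 7838 for integer n.
n = 47 gives 7614 ≤ 7838, while n = 48 gives 7944 > 7838; so the answer is index 47.

47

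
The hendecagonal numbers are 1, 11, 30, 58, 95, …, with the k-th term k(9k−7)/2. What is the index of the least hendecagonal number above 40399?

96

Solve n(9n−7)/2 > 40399 for integer n.
The largest n with value ≤ 40399 is 95 (since 40280 ≤ 40399 < 41136), so the first above is n = 96, value 41136.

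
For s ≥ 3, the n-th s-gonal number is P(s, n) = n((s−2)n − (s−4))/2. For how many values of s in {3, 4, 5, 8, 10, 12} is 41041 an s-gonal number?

s = 3: P(3, 286) = 41041. ✓
s = 4: P(4, 202) = 40804 and P(4, 203) = 41209; 41041 is not s-gonal.
s = 5: P(5, 165) = 40755 and P(5, 166) = 41251; 41041 is not s-gonal.
s = 8: P(8, 117) = 40833 and P(8, 118) = 41536; 41041 is not s-gonal.
s = 10: P(10, 101) = 40501 and P(10, 102) = 41310; 41041 is not s-gonal.
s = 12: P(12, 91) = 41041. ✓
Hits: s ∈ {3, 12} → 2.

2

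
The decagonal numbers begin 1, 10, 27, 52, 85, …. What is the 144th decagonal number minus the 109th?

35315

144·(4·144 − 3) = 82512 and 109·(4·109 − 3) = 47197.
Difference: 82512 − 47197 = 35315.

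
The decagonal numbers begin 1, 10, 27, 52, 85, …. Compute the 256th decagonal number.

261376

The 256th decagonal number is n(4n−3) with n = 256.
256·(4·256 − 3) = 256·1021 = 261376.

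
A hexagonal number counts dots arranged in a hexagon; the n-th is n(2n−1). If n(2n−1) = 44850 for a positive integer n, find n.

Set n(2n−1) = 44850, giving 2n² − n − 44850 = 0.
So n = (1 + 599) / 4 = 600/4 = 150.

150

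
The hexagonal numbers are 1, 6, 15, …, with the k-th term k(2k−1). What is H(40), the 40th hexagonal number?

40·(2·40 − 1) = 40·79 = 3160.

3160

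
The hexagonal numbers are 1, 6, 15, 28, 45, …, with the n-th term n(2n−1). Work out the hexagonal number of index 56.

The 56th hexagonal number is n(2n−1) with n = 56.
56·(2·56 − 1) = 56·111 = 6216.

6216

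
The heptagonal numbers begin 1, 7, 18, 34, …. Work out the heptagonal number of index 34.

The 34th heptagonal number is n(5n−3)/2 with n = 34.
34·(5·34 − 3)/2 = 34·167/2 = 2839.

2839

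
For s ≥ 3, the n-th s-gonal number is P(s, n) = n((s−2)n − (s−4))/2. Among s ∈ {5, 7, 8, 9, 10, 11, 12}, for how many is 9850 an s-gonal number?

s = 5: P(5, 81) = 9801 and P(5, 82) = 10045; 9850 is not s-gonal.
s = 7: P(7, 63) = 9828 and P(7, 64) = 10144; 9850 is not s-gonal.
s = 8: P(8, 57) = 9633 and P(8, 58) = 9976; 9850 is not s-gonal.
s = 9: P(9, 53) = 9699 and P(9, 54) = 10071; 9850 is not s-gonal.
s = 10: P(10, 50) = 9850. ✓
s = 11: P(11, 47) = 9776 and P(11, 48) = 10200; 9850 is not s-gonal.
s = 12: P(12, 44) = 9504 and P(12, 45) = 9945; 9850 is not s-gonal.
Hits: s ∈ {10} → 1.

1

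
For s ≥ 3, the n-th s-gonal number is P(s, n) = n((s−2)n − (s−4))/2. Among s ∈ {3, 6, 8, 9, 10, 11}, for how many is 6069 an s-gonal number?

s = 3: P(3, 109) = 5995 and P(3, 110) = 6105; 6069 is not s-gonal.
s = 6: P(6, 55) = 5995 and P(6, 56) = 6216; 6069 is not s-gonal.
s = 8: P(8, 45) = 5985 and P(8, 46) = 6256; 6069 is not s-gonal.
s = 9: P(9, 42) = 6069. ✓
s = 10: P(10, 39) = 5967 and P(10, 40) = 6280; 6069 is not s-gonal.
s = 11: P(11, 37) = 6031 and P(11, 38) = 6365; 6069 is not s-gonal.
Hits: s ∈ {9} → 1.

1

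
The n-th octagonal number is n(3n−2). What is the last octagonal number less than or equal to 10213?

Solve n(3n−2) ≤ 10213 for integer n.
n = 58 gives 9976 ≤ 10213, while n = 59 gives 10325 > 10213; so the answer is 9976.

9976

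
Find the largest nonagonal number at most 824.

Solve n(7n−5)/2 ≤ 824 for integer n.
n = 15 gives 750 ≤ 824, while n = 16 gives 856 > 824; so the answer is 750.

750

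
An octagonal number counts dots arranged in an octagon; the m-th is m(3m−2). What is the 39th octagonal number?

4485

The 39th octagonal number is n(3n−2) with n = 39.
39·(3·39 − 2) = 39·115 = 4485.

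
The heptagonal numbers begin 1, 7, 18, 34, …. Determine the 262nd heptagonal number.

171217

The 262nd heptagonal number is n(5n−3)/2 with n = 262.
262·(5·262 − 3)/2 = 262·1307/2 = 171217.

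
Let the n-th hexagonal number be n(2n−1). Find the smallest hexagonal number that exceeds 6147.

6216

Solve n(2n−1) > 6147 for integer n.
The largest n with value ≤ 6147 is 55 (since 5995 ≤ 6147 < 6216), so the first above is n = 56, value 6216.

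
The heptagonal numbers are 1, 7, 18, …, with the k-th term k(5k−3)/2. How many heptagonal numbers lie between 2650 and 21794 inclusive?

The n-th heptagonal number is n(5n−3)/2.
Smallest index with value ≥ 2650: n = 33 (giving 2673).
Largest index with value ≤ 21794: n = 93 (giving 21483).
Indices 33 through 93: 61 terms.

61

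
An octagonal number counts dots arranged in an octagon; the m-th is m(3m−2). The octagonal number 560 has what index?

14

Set n(3n−2) = 560, giving 3n² − 2n − 560 = 0.
The discriminant is 4 + 12·560 = 6724, and √6724 = 82.
So n = (2 + 82) / 6 = 84/6 = 14.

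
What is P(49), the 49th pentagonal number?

3577

The 49th pentagonal number is n(3n−1)/2 with n = 49.
49·(3·49 − 1)/2 = 49·146/2 = 49·73 = 3577.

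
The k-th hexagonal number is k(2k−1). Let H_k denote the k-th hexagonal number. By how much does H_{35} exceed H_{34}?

Consecutive hexagonal numbers differ by 4n − 3: here 4·35 − 3 = 137.

137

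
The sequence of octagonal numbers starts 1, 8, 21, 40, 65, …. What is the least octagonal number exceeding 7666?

7701

Solve n(3n−2) > 7666 for integer n.
The largest n with value ≤ 7666 is 50 (since 7400 ≤ 7666 < 7701), so the first above is n = 51, value 7701.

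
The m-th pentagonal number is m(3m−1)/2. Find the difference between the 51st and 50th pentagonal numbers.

Consecutive pentagonal numbers differ by 3n − 2: here 3·51 − 2 = 151.

151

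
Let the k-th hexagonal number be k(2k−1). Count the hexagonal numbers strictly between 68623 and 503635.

317

The n-th hexagonal number is n(2n−1).
Smallest index with value > 68623: n = 186 (giving 69006).
Largest index with value < 503635: n = 502 (giving 503506).
Indices 186 through 502: 317 terms.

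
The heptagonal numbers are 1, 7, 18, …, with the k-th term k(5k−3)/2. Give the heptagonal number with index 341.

290191

The 341st heptagonal number is n(5n−3)/2 with n = 341.
341·(5·341 − 3)/2 = 341·1702/2 = 341·851 = 290191.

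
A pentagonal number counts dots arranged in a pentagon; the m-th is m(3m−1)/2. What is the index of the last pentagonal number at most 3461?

Solve n(3n−1)/2 ≤ 3461 for integer n.
n = 48 gives 3432 ≤ 3461, while n = 49 gives 3577 > 3461; so the answer is index 48.

48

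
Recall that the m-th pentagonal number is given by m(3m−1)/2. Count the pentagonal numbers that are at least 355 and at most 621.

5

The n-th pentagonal number is n(3n−1)/2.
Smallest index with value ≥ 355: n = 16 (giving 376).
Largest index with value ≤ 621: n = 20 (giving 590).
Indices 16 through 20: 5 terms.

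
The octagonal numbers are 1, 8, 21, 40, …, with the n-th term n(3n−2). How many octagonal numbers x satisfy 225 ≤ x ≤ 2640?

22

The n-th octagonal number is n(3n−2).
Smallest index with value ≥ 225: n = 9 (giving 225).
Largest index with value ≤ 2640: n = 30 (giving 2640).
Indices 9 through 30: 22 terms.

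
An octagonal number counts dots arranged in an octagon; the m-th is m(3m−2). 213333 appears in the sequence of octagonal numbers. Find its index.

Set n(3n−2) = 213333, giving 3n² − 2n − 213333 = 0.
So n = (2 + 1600) / 6 = 1602/6 = 267.
Check: 267·(3·267 − 2) = 213333. ✓

267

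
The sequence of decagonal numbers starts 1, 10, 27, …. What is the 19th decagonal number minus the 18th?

Consecutive decagonal numbers differ by 8n − 7: here 8·19 − 7 = 145.

145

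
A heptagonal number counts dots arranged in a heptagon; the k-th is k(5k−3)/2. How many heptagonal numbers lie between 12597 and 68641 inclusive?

95

The n-th heptagonal number is n(5n−3)/2.
Smallest index with value ≥ 12597: n = 72 (giving 12852).
Largest index with value ≤ 68641: n = 166 (giving 68641).
Indices 72 through 166: 95 terms.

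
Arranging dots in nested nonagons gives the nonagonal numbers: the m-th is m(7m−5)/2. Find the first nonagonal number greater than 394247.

Solve n(7n−5)/2 > 394247 for integer n.
The largest n with value ≤ 394247 is 335 (since 391950 ≤ 394247 < 394296), so the first above is n = 336, value 394296.

394296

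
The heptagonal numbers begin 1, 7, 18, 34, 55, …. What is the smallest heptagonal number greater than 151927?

Solve n(5n−3)/2 > 151927 for integer n.
The largest n with value ≤ 151927 is 246 (since 150921 ≤ 151927 < 152152), so the first above is n = 247, value 152152.

152152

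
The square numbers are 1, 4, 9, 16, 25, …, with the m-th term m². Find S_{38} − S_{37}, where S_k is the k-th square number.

n² − (n−1)² = 2n − 1, so 38² − 37² = 2·38 − 1 = 75.

75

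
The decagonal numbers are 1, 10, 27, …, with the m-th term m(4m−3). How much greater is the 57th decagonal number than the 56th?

449

Consecutive decagonal numbers differ by 8n − 7: here 8·57 − 7 = 449.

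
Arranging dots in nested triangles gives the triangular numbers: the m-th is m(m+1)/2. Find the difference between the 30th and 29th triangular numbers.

30

Consecutive triangular numbers differ by n: T_{30} − T_{29} = 30.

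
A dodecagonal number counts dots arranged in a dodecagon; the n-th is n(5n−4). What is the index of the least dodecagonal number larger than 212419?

207

Solve n(5n−4) > 212419 for integer n.
The largest n with value ≤ 212419 is 206 (since 211356 ≤ 212419 < 213417), so the first above is n = 207, value 213417.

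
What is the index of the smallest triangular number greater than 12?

5

Solve n(n+1)/2 > 12 for integer n.
The largest n with value ≤ 12 is 4 (since 10 ≤ 12 < 15), so the first above is n = 5, value 15.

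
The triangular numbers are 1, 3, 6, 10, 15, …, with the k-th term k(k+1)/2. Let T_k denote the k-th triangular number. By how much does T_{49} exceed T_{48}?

49

Consecutive triangular numbers differ by n: T_{49} − T_{48} = 49.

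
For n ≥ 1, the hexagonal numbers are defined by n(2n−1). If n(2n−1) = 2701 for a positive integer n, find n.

37

Set n(2n−1) = 2701, giving 2n² − n − 2701 = 0.
The discriminant is 1 + 8·2701 = 21609, and √21609 = 147.
So n = (1 + 147) / 4 = 148/4 = 37.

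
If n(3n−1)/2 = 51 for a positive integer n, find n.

Set n(3n−1)/2 = 51, giving 3n² − n − 102 = 0.
The discriminant is 1 + 24·51 = 1225, and √1225 = 35.
So n = (1 + 35) / 6 = 36/6 = 6.

6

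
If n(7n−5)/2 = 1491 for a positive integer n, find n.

21

Set n(7n−5)/2 = 1491, giving 7n² − 5n − 2982 = 0.
So n = (5 + 289) / 14 = 294/14 = 21.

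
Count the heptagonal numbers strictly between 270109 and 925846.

The n-th heptagonal number is n(5n−3)/2.
Smallest index with value > 270109: n = 330 (giving 271755).
Largest index with value < 925846: n = 608 (giving 923248).
Indices 330 through 608: 279 terms.

279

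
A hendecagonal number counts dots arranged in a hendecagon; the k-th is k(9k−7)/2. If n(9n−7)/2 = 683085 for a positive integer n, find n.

390

Set n(9n−7)/2 = 683085, giving 9n² − 7n − 1366170 = 0.
The discriminant is 49 + 72·683085 = 49182169, and √49182169 = 7013.
So n = (7 + 7013) / 18 = 7020/18 = 390.
Check: 390·(9·390 − 7)/2 = 683085. ✓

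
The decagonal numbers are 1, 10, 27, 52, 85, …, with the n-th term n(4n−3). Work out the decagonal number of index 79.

24727

The 79th decagonal number is n(4n−3) with n = 79.
79·(4·79 − 3) = 79·313 = 24727.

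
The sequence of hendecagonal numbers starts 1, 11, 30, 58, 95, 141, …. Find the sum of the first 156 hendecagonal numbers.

5706636

Σ i(9i−7)/2 = (9Σi² − 7Σi) / 2 over i = 1..156.
Σi = 12246 and Σi² = 1277666.
(9·1277666 − 7·12246) / 2 = 11413272/2 = 5706636.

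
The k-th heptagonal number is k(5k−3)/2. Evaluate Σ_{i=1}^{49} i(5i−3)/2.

Σ i(5i−3)/2 = (5Σi² − 3Σi) / 2 over i = 1..49.
Σi = 1225 and Σi² = 40425.
(5·40425 − 3·1225) / 2 = 198450/2 = 99225.

99225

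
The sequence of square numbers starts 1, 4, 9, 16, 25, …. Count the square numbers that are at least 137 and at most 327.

7

The n-th square number is n².
Smallest index with value ≥ 137: n = 12 (giving 144).
Largest index with value ≤ 327: n = 18 (giving 324).
Indices 12 through 18: 7 terms.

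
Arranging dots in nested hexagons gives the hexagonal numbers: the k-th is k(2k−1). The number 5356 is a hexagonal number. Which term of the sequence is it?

Set n(2n−1) = 5356, giving 2n² − n − 5356 = 0.
The discriminant is 1 + 8·5356 = 42849, and √42849 = 207.
So n = (1 + 207) / 4 = 208/4 = 52.

52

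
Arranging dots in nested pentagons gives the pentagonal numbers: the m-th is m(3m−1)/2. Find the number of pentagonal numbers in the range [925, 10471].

59

The n-th pentagonal number is n(3n−1)/2.
Smallest index with value ≥ 925: n = 25 (giving 925).
Largest index with value ≤ 10471: n = 83 (giving 10292).
Indices 25 through 83: 59 terms.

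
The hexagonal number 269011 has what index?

367

Set n(2n−1) = 269011, giving 2n² − n − 269011 = 0.
The discriminant is 1 + 8·269011 = 2152089, and √2152089 = 1467.
So n = (1 + 1467) / 4 = 1468/4 = 367.
Check: 367·(2·367 − 1) = 269011. ✓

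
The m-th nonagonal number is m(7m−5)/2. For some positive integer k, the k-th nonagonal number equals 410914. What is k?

343

Set n(7n−5)/2 = 410914, giving 7n² − 5n − 821828 = 0.
So n = (5 + 4797) / 14 = 4802/14 = 343.
Check: 343·(7·343 − 5)/2 = 410914. ✓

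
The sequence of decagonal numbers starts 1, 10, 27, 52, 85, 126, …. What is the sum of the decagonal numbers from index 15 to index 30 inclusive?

Σ i(4i−3) = 4Σi² − 3Σi over i = 15..30.
Σi = 465 − 105 = 360 and Σi² = 9455 − 1015 = 8440.
4·8440 − 3·360 = 32680.

32680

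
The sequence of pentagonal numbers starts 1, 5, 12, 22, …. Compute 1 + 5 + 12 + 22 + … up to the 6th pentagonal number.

126

Σ i(3i−1)/2 = (3Σi² − Σi) / 2 over i = 1..6.
Σi = 21 and Σi² = 91.
(3·91 − 1·21) / 2 = 252/2 = 126.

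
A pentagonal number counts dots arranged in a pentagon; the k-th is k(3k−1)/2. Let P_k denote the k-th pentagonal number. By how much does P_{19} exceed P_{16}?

156

19·(3·19 − 1)/2 = 532 and 16·(3·16 − 1)/2 = 376.
Difference: 532 − 376 = 156.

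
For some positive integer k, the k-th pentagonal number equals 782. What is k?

Set n(3n−1)/2 = 782, giving 3n² − n − 1564 = 0.
So n = (1 + 137) / 6 = 138/6 = 23.

23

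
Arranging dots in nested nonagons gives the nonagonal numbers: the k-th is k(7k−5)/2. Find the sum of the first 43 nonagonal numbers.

Σ i(7i−5)/2 = (7Σi² − 5Σi) / 2 over i = 1..43.
Σi = 946 and Σi² = 27434.
(7·27434 − 5·946) / 2 = 187308/2 = 93654.

93654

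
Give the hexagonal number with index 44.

The 44th hexagonal number is n(2n−1) with n = 44.
44·(2·44 − 1) = 44·87 = 3828.

3828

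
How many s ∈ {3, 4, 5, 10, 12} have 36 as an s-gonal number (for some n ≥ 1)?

2

s = 3: P(3, 8) = 36. ✓
s = 4: P(4, 6) = 36. ✓
s = 5: P(5, 5) = 35 and P(5, 6) = 51; 36 is not s-gonal.
s = 10: P(10, 3) = 27 and P(10, 4) = 52; 36 is not s-gonal.
s = 12: P(12, 3) = 33 and P(12, 4) = 64; 36 is not s-gonal.
Hits: s ∈ {3, 4} → 2.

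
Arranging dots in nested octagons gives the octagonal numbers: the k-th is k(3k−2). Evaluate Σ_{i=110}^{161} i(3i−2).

Σ i(3i−2) = 3Σi² − 2Σi over i = 110..161.
Σi = 13041 − 5995 = 7046 and Σi² = 1404081 − 437635 = 966446.
3·966446 − 2·7046 = 2885246.

2885246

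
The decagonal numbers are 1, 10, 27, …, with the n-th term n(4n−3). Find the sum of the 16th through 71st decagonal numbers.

475076

Σ i(4i−3) = 4Σi² − 3Σi over i = 16..71.
Σi = 2556 − 120 = 2436 and Σi² = 121836 − 1240 = 120596.
4·120596 − 3·2436 = 475076.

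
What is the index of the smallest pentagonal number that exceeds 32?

Solve n(3n−1)/2 > 32 for integer n.
The largest n with value ≤ 32 is 4 (since 22 ≤ 32 < 35), so the first above is n = 5, value 35.

5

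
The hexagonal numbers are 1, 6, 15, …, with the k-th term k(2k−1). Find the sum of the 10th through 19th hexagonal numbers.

4225

Σ i(2i−1) = 2Σi² − Σi over i = 10..19.
Σi = 190 − 45 = 145 and Σi² = 2470 − 285 = 2185.
2·2185 − 1·145 = 4225.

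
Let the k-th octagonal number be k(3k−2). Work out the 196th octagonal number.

114856

196·(3·196 − 2) = 196·586 = 114856.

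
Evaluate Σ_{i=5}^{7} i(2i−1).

Σ i(2i−1) = 2Σi² − Σi over i = 5..7.
Σi = 28 − 10 = 18 and Σi² = 140 − 30 = 110.
2·110 − 1·18 = 202.

202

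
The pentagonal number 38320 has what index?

Set n(3n−1)/2 = 38320, giving 3n² − n − 76640 = 0.
The discriminant is 1 + 24·38320 = 919681, and √919681 = 959.
So n = (1 + 959) / 6 = 960/6 = 160.
Check: 160·(3·160 − 1)/2 = 38320. ✓

160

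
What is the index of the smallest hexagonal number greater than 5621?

54

Solve n(2n−1) > 5621 for integer n.
The largest n with value ≤ 5621 is 53 (since 5565 ≤ 5621 < 5778), so the first above is n = 54, value 5778.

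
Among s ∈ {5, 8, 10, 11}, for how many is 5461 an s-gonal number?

1

s = 5: P(5, 60) = 5370 and P(5, 61) = 5551; 5461 is not s-gonal.
s = 8: P(8, 43) = 5461. ✓
s = 10: P(10, 37) = 5365 and P(10, 38) = 5662; 5461 is not s-gonal.
s = 11: P(11, 35) = 5390 and P(11, 36) = 5706; 5461 is not s-gonal.
Hits: s ∈ {8} → 1.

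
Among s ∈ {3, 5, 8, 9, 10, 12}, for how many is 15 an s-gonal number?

s = 3: P(3, 5) = 15. ✓
s = 5: P(5, 3) = 12 and P(5, 4) = 22; 15 is not s-gonal.
s = 8: P(8, 2) = 8 and P(8, 3) = 21; 15 is not s-gonal.
s = 9: P(9, 2) = 9 and P(9, 3) = 24; 15 is not s-gonal.
s = 10: P(10, 2) = 10 and P(10, 3) = 27; 15 is not s-gonal.
s = 12: P(12, 2) = 12 and P(12, 3) = 33; 15 is not s-gonal.
Hits: s ∈ {3} → 1.

1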